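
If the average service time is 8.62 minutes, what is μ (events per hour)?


μ = 1/(service time) in consistent units.
1 hour = 60 min, so μ = 60/8.62 = 6.9606 per hour

Final: 6.9606 /hr


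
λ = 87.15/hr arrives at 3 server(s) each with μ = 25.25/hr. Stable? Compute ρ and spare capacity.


Total capacity cμ = 3·25.25 = 75.75/hr
ρ = λ/(cμ) = 87.15/75.75 = 1.1505
Stable ⇔ ρ < 1: NO
Spare capacity = cμ − λ = 75.75 − 87.15 = -11.40/hr

Final: ρ = 1.1505; unstable; margin = -11.40/hr


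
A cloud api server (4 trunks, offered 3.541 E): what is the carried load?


B(4,3.541) = 0.264560 (Erlang-B)
Carried load = a(1 − B) = 3.541·(1 − 0.264560) = 3.541·0.735440 = 2.6042 E

Final: 2.6042 Erlangs


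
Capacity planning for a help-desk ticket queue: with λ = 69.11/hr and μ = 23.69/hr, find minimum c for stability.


Stability requires cμ > λ ⇔ c > λ/μ.
λ/μ = 69.11/23.69 = 2.9173
Minimum integer c = ⌊2.9173⌋ + 1 = 3
Check: 3·23.69 = 71.07 > 69.11, while 2·23.69 = 47.38 ≤ 69.11

Final: 3 servers


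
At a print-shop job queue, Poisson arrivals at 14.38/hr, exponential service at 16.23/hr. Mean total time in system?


W = 1/(μ−λ) = 1/(16.23 − 14.38) = 1/1.85 = 0.5405 hr

Final: 0.5405 hr


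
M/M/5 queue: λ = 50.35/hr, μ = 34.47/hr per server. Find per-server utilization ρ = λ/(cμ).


ρ = λ/(cμ) = 50.35/(5·34.47) = 50.35/172.35 = 0.2921

Final: 0.2921


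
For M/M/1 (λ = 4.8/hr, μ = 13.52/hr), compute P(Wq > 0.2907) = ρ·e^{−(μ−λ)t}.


ρ = 4.8/13.52 = 0.3550
P(Wq > t) = ρ·e^{−(μ−λ)t} = 0.3550·e^{−2.5349}
= 0.3550·0.079269 = 0.028143

Final: 0.028143


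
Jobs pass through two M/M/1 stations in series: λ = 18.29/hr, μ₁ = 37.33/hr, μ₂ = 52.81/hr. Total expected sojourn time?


Each node sees arrival rate λ = 18.29/hr (tandem ⇒ throughput preserved).
W₁ = 1/(μ₁−λ) = 1/(37.33−18.29) = 0.05252 hr
W₂ = 1/(μ₂−λ) = 1/(52.81−18.29) = 0.02897 hr
W_total = W₁ + W₂ = 0.05252 + 0.02897 = 0.08149 hr

Final: 0.08149 hr


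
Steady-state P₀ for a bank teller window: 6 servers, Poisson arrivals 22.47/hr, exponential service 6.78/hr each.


a = λ/μ = 22.47/6.78 = 3.3142; ρ = a/c = 0.5524
Σ_{k=0}^{5} a^k/k! (terms k=0..5) = 1.00000 + 3.31416 + 5.49183 + 6.06693 + 5.02669 + 3.33185 = 24.23146
Tail: a^6/(6!(1−ρ)) = 1325.07442/(720·0.4476) = 4.11130
P₀ = 1/(24.23146 + 4.11130) = 1/28.34275 = 0.035282

Final: 0.035282


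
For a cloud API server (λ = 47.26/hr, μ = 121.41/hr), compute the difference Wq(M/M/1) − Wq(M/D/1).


ρ = 47.26/121.41 = 0.3893
Wq(M/M/1) = ρ/(μ−λ) = 0.3893/74.15 = 0.005250 hr
Wq(M/D/1) = ρ/(2(μ−λ)) = 0.002625 hr
Savings = 0.005250 − 0.002625 = 0.002625 hr

Final: 0.002625 hr


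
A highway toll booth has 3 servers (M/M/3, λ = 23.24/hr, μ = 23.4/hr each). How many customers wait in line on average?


a = λ/μ = 0.9932; ρ = a/3 = 0.3311
P₀ = 0.366244
Lq = P₀·a^c·ρ / (c!·(1−ρ)²) = 0.366244·0.97963·0.3311/(6·0.44749)
= 0.04424

Final: 0.04424


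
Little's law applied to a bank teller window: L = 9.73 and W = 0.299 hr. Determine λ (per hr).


λ = L/W = 9.73/0.299 = 32.5418 /hr

Final: 32.5418 /hr


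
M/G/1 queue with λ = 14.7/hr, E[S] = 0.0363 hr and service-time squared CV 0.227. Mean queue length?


ρ = λ·E[S] = 14.7·0.0363 = 0.5336
Lq = ρ²(1+C_s²)/(2(1−ρ)) = 0.2847·(1+0.227)/(2·0.4664)
= 0.2847·1.2270/0.9328 = 0.37455

Final: 0.37455


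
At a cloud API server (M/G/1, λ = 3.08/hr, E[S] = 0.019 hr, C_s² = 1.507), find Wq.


ρ = λ·E[S] = 3.08·0.019 = 0.05852
E[S²] = E[S]²(1+C_s²) = 0.019²·(1+1.507) = 0.0009050
Wq = λ·E[S²]/(2(1−ρ)) = 3.08·0.0009050/(2·0.9415) = 0.001480 hr

Final: 0.001480 hr


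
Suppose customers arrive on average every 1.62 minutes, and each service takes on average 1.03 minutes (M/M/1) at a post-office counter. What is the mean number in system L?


λ = 60/1.62 = 37.0370 /hr
μ = 60/1.03 = 58.2524 /hr
ρ = λ/μ = 37.0370/58.2524 = 0.6358
L = ρ/(1−ρ) = 0.6358/0.3642 = 1.7458

Final: 1.7458


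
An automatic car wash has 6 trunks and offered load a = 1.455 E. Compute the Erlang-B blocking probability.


B(c,a) = (a^c/c!) / Σ_{k=0}^{c} a^k/k!
a^6/6! = 0.013178
Σ terms (k=0..6): 1.00000 + 1.45500 + 1.05851 + 0.51338 + 0.18674 + 0.05434 + 0.01318 = 4.281152
B = 0.013178/4.281152 = 0.003078

Final: 0.003078


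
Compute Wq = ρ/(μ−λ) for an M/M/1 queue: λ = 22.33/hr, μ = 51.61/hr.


ρ = 22.33/51.61 = 0.4327
Wq = ρ/(μ−λ) = 0.4327/(51.61 − 22.33) = 0.4327/29.28 = 0.01478 hr

Final: 0.01478 hr


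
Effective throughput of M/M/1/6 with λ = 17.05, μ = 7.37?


ρ = 2.3134; P_K = (1−ρ)ρ^6/(1−ρ^7) = 0.569347
λ_eff = λ(1 − P_K) = 17.05·(1 − 0.569347) = 17.05·0.430653 = 7.3426 /hr

Final: 7.3426 /hr


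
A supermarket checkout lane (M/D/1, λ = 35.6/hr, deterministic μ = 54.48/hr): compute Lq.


ρ = 35.6/54.48 = 0.6535
M/D/1: Lq = ρ²/(2(1−ρ)) = 0.4270/(2·0.3465) = 0.61607

Final: 0.61607


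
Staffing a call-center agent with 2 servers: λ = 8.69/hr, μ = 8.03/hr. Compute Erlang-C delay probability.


a = λ/μ = 1.0822; ρ = a/2 = 0.5411
P₀ = 0.297778 (from M/M/c formula)
C(c,a) = [a^c/(c!(1−ρ))]·P₀ = [1.17114/(2·0.4589)]·0.297778
= 1.27602·0.297778 = 0.379970

Final: 0.379970


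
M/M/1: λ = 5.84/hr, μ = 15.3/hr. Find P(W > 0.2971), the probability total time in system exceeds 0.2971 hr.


W ~ Exponential(μ−λ) for M/M/1.
μ − λ = 15.3 − 5.84 = 9.4600
P(W > t) = e^{−(μ−λ)t} = e^{−2.8106} = 0.060171

Final: 0.060171


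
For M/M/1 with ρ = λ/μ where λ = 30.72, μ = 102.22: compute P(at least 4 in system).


ρ = 30.72/102.22 = 0.3005
P(N ≥ n) = ρ^n = 0.3005^4 = 0.008157

Final: 0.008157


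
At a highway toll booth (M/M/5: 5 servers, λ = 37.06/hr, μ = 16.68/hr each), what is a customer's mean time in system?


a = 2.2218; ρ = 0.4444; P₀ = 0.107004
Lq = P₀·a^c·ρ/(c!(1−ρ)²) = 0.06949
Wq = Lq/λ = 0.06949/37.06 = 0.001875 hr
W = Wq + 1/μ = 0.001875 + 0.05995 = 0.06183 hr

Final: 0.06183 hr


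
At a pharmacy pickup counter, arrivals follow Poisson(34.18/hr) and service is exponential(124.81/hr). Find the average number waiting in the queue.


ρ = 34.18/124.81 = 0.2739
Lq = ρ²/(1−ρ) = 0.07500/0.7261 = 0.1033

Final: 0.1033


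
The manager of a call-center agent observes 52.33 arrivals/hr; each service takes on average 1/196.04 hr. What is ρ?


ρ = λ/μ = 52.33/196.04 = 0.2669

Final: 0.2669


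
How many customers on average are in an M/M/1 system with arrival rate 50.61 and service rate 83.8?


ρ = λ/μ = 50.61/83.8 = 0.6039
L = ρ/(1−ρ) = 0.6039/(1 − 0.6039) = 0.6039/0.3961 = 1.5249

Final: 1.5249


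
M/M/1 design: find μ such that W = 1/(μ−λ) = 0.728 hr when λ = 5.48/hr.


W = 1/(μ−λ) ⇒ μ − λ = 1/W = 1/0.728 = 1.3736
μ = λ + 1/W = 5.48 + 1.3736 = 6.8536 per hr

Final: 6.8536 /hr


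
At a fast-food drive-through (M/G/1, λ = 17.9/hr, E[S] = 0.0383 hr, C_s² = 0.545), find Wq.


ρ = λ·E[S] = 17.9·0.0383 = 0.6856
E[S²] = E[S]²(1+C_s²) = 0.0383²·(1+0.545) = 0.002266
Wq = λ·E[S²]/(2(1−ρ)) = 17.9·0.002266/(2·0.3144) = 0.06451 hr

Final: 0.06451 hr


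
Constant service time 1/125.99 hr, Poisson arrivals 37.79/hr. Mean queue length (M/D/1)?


ρ = 37.79/125.99 = 0.2999
M/D/1: Lq = ρ²/(2(1−ρ)) = 0.08997/(2·0.7001) = 0.06426

Final: 0.06426


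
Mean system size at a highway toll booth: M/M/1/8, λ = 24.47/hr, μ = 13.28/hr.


ρ = 24.47/13.28 = 1.8426
L = ρ[1 − (K+1)ρ^K + Kρ^(K+1)] / [(1−ρ)(1−ρ^(K+1))]
Numerator: 1.8426·(1 − 9·132.888425 + 8·244.862934) = 1407.591874
Denominator: (-0.8426)·(-243.862934) = 205.483903
L = 1407.591874/205.483903 = 6.8501

Final: 6.8501


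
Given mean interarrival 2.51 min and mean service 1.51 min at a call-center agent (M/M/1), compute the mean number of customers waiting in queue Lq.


λ = 60/2.51 = 23.9044 /hr
μ = 60/1.51 = 39.7351 /hr
ρ = λ/μ = 23.9044/39.7351 = 0.6016
Lq = ρ²/(1−ρ) = 0.3619/0.3984 = 0.9084

Final: 0.9084


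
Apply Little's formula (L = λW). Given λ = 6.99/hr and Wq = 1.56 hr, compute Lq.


Lq = λWq = 6.99·1.56 = 10.9044

Final: 10.9044


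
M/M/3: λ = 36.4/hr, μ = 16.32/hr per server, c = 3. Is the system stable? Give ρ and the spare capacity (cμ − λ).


Total capacity cμ = 3·16.32 = 48.96/hr
ρ = λ/(cμ) = 36.4/48.96 = 0.7435
Stable ⇔ ρ < 1: YES
Spare capacity = cμ − λ = 48.96 − 36.4 = 12.56/hr

Final: ρ = 0.7435; stable; margin = 12.56/hr


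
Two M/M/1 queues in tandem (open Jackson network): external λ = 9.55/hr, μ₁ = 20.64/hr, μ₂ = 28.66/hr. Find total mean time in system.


Each node sees arrival rate λ = 9.55/hr (tandem ⇒ throughput preserved).
W₁ = 1/(μ₁−λ) = 1/(20.64−9.55) = 0.09017 hr
W₂ = 1/(μ₂−λ) = 1/(28.66−9.55) = 0.05233 hr
W_total = W₁ + W₂ = 0.09017 + 0.05233 = 0.14250 hr

Final: 0.14250 hr


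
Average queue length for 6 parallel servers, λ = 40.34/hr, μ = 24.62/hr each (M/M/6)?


a = λ/μ = 1.6385; ρ = a/6 = 0.2731
P₀ = 0.194186
Lq = P₀·a^c·ρ / (c!·(1−ρ)²) = 0.194186·19.35027·0.2731/(720·0.52841)
= 0.002697

Final: 0.002697


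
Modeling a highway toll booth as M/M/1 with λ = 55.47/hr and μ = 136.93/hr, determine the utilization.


ρ = λ/μ = 55.47/136.93 = 0.4051

Final: 0.4051


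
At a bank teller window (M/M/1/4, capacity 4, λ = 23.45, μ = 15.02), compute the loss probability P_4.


ρ = λ/μ = 23.45/15.02 = 1.5613
P_K = (1−ρ)ρ^K/(1−ρ^(K+1)) = (-0.5613·5.941439)/(1 − 9.276082)
= -3.334643/-8.276082 = 0.402925

Final: 0.402925


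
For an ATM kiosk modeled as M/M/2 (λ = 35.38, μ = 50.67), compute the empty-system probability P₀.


a = λ/μ = 35.38/50.67 = 0.6982; ρ = a/c = 0.3491
Σ_{k=0}^{1} a^k/k! (terms k=0..1) = 1.00000 + 0.69824 = 1.69824
Tail: a^2/(2!(1−ρ)) = 0.48754/(2·0.6509) = 0.37453
P₀ = 1/(1.69824 + 0.37453) = 1/2.07277 = 0.482446

Final: 0.482446


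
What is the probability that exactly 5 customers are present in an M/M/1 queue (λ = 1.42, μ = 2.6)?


ρ = 1.42/2.6 = 0.5462
P_n = (1−ρ)·ρ^n = (1 − 0.5462)·0.5462^5 = 0.4538·0.048593 = 0.022054

Final: 0.022054


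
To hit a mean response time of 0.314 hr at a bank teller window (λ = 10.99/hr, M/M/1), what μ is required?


W = 1/(μ−λ) ⇒ μ − λ = 1/W = 1/0.314 = 3.1847
μ = λ + 1/W = 10.99 + 3.1847 = 14.1747 per hr

Final: 14.1747 /hr


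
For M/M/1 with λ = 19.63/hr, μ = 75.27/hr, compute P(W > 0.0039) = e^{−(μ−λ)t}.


W ~ Exponential(μ−λ) for M/M/1.
μ − λ = 75.27 − 19.63 = 55.6400
P(W > t) = e^{−(μ−λ)t} = e^{−0.2170} = 0.804933

Final: 0.804933


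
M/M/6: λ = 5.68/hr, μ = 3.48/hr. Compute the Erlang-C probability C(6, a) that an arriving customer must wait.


a = λ/μ = 1.6322; ρ = a/6 = 0.2720
P₀ = 0.195419 (from M/M/c formula)
C(c,a) = [a^c/(c!(1−ρ))]·P₀ = [18.90665/(720·0.7280)]·0.195419
= 0.03607·0.195419 = 0.007049

Final: 0.007049


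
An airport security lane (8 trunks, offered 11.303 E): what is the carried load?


B(8,11.303) = 0.395309 (Erlang-B)
Carried load = a(1 − B) = 11.303·(1 − 0.395309) = 11.303·0.604691 = 6.8348 E

Final: 6.8348 Erlangs


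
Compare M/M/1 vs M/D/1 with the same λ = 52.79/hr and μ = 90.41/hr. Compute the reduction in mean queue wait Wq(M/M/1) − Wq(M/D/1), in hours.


ρ = 52.79/90.41 = 0.5839
Wq(M/M/1) = ρ/(μ−λ) = 0.5839/37.62 = 0.01552 hr
Wq(M/D/1) = ρ/(2(μ−λ)) = 0.007760 hr
Savings = 0.01552 − 0.007760 = 0.007760 hr

Final: 0.007760 hr


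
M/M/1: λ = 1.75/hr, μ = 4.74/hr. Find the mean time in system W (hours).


W = 1/(μ−λ) = 1/(4.74 − 1.75) = 1/2.99 = 0.3344 hr

Final: 0.3344 hr


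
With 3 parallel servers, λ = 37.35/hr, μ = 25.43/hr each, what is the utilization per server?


ρ = λ/(cμ) = 37.35/(3·25.43) = 37.35/76.29 = 0.4896

Final: 0.4896


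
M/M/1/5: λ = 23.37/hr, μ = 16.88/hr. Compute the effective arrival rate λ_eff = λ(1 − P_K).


ρ = 1.3845; P_K = (1−ρ)ρ^5/(1−ρ^6) = 0.323666
λ_eff = λ(1 − P_K) = 23.37·(1 − 0.323666) = 23.37·0.676334 = 15.8059 /hr

Final: 15.8059 /hr


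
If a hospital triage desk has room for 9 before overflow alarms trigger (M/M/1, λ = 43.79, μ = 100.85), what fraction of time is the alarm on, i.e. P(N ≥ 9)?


ρ = 43.79/100.85 = 0.4342
P(N ≥ n) = ρ^n = 0.4342^9 = 0.0005486

Final: 0.0005486


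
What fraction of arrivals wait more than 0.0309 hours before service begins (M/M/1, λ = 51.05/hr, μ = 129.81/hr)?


ρ = 51.05/129.81 = 0.3933
P(Wq > t) = ρ·e^{−(μ−λ)t} = 0.3933·e^{−2.4337}
= 0.3933·0.087713 = 0.034495

Final: 0.034495


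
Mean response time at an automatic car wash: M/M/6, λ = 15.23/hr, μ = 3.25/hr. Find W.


a = 4.6862; ρ = 0.7810; P₀ = 0.007147
Lq = P₀·a^c·ρ/(c!(1−ρ)²) = 1.71233
Wq = Lq/λ = 1.71233/15.23 = 0.11243 hr
W = Wq + 1/μ = 0.11243 + 0.30769 = 0.42012 hr

Final: 0.42012 hr


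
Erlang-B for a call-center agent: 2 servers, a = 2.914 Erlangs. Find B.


B(c,a) = (a^c/c!) / Σ_{k=0}^{c} a^k/k!
a^2/2! = 4.245698
Σ terms (k=0..2): 1.00000 + 2.91400 + 4.24570 = 8.159698
B = 4.245698/8.159698 = 0.520325

Final: 0.520325


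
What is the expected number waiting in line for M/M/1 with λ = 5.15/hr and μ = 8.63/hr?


ρ = 5.15/8.63 = 0.5968
Lq = ρ²/(1−ρ) = 0.3561/0.4032 = 0.8831

Final: 0.8831


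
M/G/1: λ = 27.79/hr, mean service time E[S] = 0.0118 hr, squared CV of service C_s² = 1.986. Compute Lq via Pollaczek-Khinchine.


ρ = λ·E[S] = 27.79·0.0118 = 0.3279
Lq = ρ²(1+C_s²)/(2(1−ρ)) = 0.1075·(1+1.986)/(2·0.6721)
= 0.1075·2.9860/1.3442 = 0.23888

Final: 0.23888


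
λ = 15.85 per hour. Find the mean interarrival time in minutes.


Mean interarrival time = 1/λ = 1/15.85 hour = 0.06309 hour
In minutes: 0.06309 × 60 = 3.7855 min

Final: 3.7855 min


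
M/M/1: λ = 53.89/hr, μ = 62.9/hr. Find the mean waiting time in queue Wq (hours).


ρ = 53.89/62.9 = 0.8568
Wq = ρ/(μ−λ) = 0.8568/(62.9 − 53.89) = 0.8568/9.01 = 0.09509 hr

Final: 0.09509 hr


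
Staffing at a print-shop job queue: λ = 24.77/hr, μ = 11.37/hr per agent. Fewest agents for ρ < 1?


Stability requires cμ > λ ⇔ c > λ/μ.
λ/μ = 24.77/11.37 = 2.1785
Minimum integer c = ⌊2.1785⌋ + 1 = 3
Check: 3·11.37 = 34.11 > 24.77, while 2·11.37 = 22.74 ≤ 24.77

Final: 3 servers


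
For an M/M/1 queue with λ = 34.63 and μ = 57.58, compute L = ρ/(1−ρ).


ρ = λ/μ = 34.63/57.58 = 0.6014
L = ρ/(1−ρ) = 0.6014/(1 − 0.6014) = 0.6014/0.3986 = 1.5089

Final: 1.5089


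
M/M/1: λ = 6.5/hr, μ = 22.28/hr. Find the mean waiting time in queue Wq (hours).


ρ = 6.5/22.28 = 0.2917
Wq = ρ/(μ−λ) = 0.2917/(22.28 − 6.5) = 0.2917/15.78 = 0.01849 hr

Final: 0.01849 hr


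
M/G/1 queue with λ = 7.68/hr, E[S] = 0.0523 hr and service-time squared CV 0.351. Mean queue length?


ρ = λ·E[S] = 7.68·0.0523 = 0.4017
Lq = ρ²(1+C_s²)/(2(1−ρ)) = 0.1613·(1+0.351)/(2·0.5983)
= 0.1613·1.3510/1.1967 = 0.18214

Final: 0.18214


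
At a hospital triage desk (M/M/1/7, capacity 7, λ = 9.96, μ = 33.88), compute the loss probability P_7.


ρ = λ/μ = 9.96/33.88 = 0.2940
P_K = (1−ρ)ρ^K/(1−ρ^(K+1)) = (0.7060·0.0001898)/(1 − 0.00005579)
= 0.0001340/0.999944 = 0.0001340

Final: 0.0001340


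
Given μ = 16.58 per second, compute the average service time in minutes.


Mean service time = 1/μ = 1/16.58 second = 0.06031 second
In minutes: 0.06031 × 0.0166667 = 0.001005 min

Final: 0.001005 min


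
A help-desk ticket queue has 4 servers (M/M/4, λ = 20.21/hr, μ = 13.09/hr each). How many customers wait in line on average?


a = λ/μ = 1.5439; ρ = a/4 = 0.3860
P₀ = 0.211205
Lq = P₀·a^c·ρ / (c!·(1−ρ)²) = 0.211205·5.68207·0.3860/(24·0.37702)
= 0.05119

Final: 0.05119


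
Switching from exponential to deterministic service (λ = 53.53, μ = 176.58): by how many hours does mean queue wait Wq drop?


ρ = 53.53/176.58 = 0.3031
Wq(M/M/1) = ρ/(μ−λ) = 0.3031/123.05 = 0.002464 hr
Wq(M/D/1) = ρ/(2(μ−λ)) = 0.001232 hr
Savings = 0.002464 − 0.001232 = 0.001232 hr

Final: 0.001232 hr


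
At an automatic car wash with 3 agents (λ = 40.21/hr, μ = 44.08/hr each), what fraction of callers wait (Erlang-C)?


a = λ/μ = 0.9122; ρ = a/3 = 0.3041
P₀ = 0.398398 (from M/M/c formula)
C(c,a) = [a^c/(c!(1−ρ))]·P₀ = [0.75906/(6·0.6959)]·0.398398
= 0.18179·0.398398 = 0.072423

Final: 0.072423


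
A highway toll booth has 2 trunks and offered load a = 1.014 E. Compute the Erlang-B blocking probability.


B(c,a) = (a^c/c!) / Σ_{k=0}^{c} a^k/k!
a^2/2! = 0.514098
Σ terms (k=0..2): 1.00000 + 1.01400 + 0.51410 = 2.528098
B = 0.514098/2.528098 = 0.203354

Final: 0.203354


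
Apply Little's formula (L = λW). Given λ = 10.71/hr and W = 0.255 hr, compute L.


L = λW = 10.71·0.255 = 2.7311

Final: 2.7311


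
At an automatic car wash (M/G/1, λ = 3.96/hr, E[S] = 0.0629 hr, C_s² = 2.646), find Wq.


ρ = λ·E[S] = 3.96·0.0629 = 0.2491
E[S²] = E[S]²(1+C_s²) = 0.0629²·(1+2.646) = 0.014425
Wq = λ·E[S²]/(2(1−ρ)) = 3.96·0.014425/(2·0.7509) = 0.03804 hr

Final: 0.03804 hr


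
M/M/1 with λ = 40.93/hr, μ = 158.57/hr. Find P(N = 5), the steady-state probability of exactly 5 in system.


ρ = 40.93/158.57 = 0.2581
P_n = (1−ρ)·ρ^n = (1 − 0.2581)·0.2581^5 = 0.7419·0.001146 = 0.0008500

Final: 0.0008500


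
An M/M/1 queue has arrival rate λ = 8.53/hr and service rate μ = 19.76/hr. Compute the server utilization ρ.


ρ = λ/μ = 8.53/19.76 = 0.4317

Final: 0.4317


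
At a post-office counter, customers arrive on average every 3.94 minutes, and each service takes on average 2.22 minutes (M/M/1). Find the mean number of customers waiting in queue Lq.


λ = 60/3.94 = 15.2284 /hr
μ = 60/2.22 = 27.0270 /hr
ρ = λ/μ = 15.2284/27.0270 = 0.5635
Lq = ρ²/(1−ρ) = 0.3175/0.4365 = 0.7272

Final: 0.7272


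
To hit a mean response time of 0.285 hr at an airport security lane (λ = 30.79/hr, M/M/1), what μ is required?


W = 1/(μ−λ) ⇒ μ − λ = 1/W = 1/0.285 = 3.5088
μ = λ + 1/W = 30.79 + 3.5088 = 34.2988 per hr

Final: 34.2988 /hr


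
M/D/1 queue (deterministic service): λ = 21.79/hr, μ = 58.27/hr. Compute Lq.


ρ = 21.79/58.27 = 0.3739
M/D/1: Lq = ρ²/(2(1−ρ)) = 0.1398/(2·0.6261) = 0.11168

Final: 0.11168


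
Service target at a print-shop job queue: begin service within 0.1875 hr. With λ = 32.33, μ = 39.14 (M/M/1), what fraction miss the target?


ρ = 32.33/39.14 = 0.8260
P(Wq > t) = ρ·e^{−(μ−λ)t} = 0.8260·e^{−1.2769}
= 0.8260·0.278908 = 0.230380

Final: 0.230380


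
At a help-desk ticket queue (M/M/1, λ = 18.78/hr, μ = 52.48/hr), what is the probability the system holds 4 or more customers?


ρ = 18.78/52.48 = 0.3579
P(N ≥ n) = ρ^n = 0.3579^4 = 0.016399

Final: 0.016399


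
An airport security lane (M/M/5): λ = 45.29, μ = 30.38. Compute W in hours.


a = 1.4908; ρ = 0.2982; P₀ = 0.224849
Lq = P₀·a^c·ρ/(c!(1−ρ)²) = 0.008351
Wq = Lq/λ = 0.008351/45.29 = 0.0001844 hr
W = Wq + 1/μ = 0.0001844 + 0.03292 = 0.03310 hr

Final: 0.03310 hr


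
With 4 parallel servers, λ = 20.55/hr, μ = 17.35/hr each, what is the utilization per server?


ρ = λ/(cμ) = 20.55/(4·17.35) = 20.55/69.40 = 0.2961

Final: 0.2961


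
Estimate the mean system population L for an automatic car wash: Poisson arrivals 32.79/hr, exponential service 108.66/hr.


ρ = λ/μ = 32.79/108.66 = 0.3018
L = ρ/(1−ρ) = 0.3018/(1 − 0.3018) = 0.3018/0.6982 = 0.4322

Final: 0.4322


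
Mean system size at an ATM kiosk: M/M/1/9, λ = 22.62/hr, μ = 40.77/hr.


ρ = 22.62/40.77 = 0.5548
L = ρ[1 − (K+1)ρ^K + Kρ^(K+1)] / [(1−ρ)(1−ρ^(K+1))]
Numerator: 0.5548·(1 − 10·0.004982 + 9·0.002764) = 0.540982
Denominator: (0.4452)·(0.997236) = 0.443950
L = 0.540982/0.443950 = 1.2186

Final: 1.2186


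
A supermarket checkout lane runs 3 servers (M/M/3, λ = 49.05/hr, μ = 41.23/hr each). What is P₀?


a = λ/μ = 49.05/41.23 = 1.1897; ρ = a/c = 0.3966
Σ_{k=0}^{2} a^k/k! (terms k=0..2) = 1.00000 + 1.18967 + 0.70765 = 2.89732
Tail: a^3/(3!(1−ρ)) = 1.68375/(6·0.6034) = 0.46504
P₀ = 1/(2.89732 + 0.46504) = 1/3.36236 = 0.297410

Final: 0.297410


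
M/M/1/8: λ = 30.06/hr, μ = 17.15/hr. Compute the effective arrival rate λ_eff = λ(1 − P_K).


ρ = 1.7528; P_K = (1−ρ)ρ^8/(1−ρ^9) = 0.432243
λ_eff = λ(1 − P_K) = 30.06·(1 − 0.432243) = 30.06·0.567757 = 17.0668 /hr

Final: 17.0668 /hr


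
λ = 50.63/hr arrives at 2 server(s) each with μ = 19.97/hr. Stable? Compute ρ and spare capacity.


Total capacity cμ = 2·19.97 = 39.94/hr
ρ = λ/(cμ) = 50.63/39.94 = 1.2677
Stable ⇔ ρ < 1: NO
Spare capacity = cμ − λ = 39.94 − 50.63 = -10.69/hr

Final: ρ = 1.2677; unstable; margin = -10.69/hr


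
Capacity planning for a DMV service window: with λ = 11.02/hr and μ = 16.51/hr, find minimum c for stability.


Stability requires cμ > λ ⇔ c > λ/μ.
λ/μ = 11.02/16.51 = 0.6675
Minimum integer c = ⌊0.6675⌋ + 1 = 1
Check: 1·16.51 = 16.51 > 11.02, while 0·16.51 = 0.00 ≤ 11.02

Final: 1 servers


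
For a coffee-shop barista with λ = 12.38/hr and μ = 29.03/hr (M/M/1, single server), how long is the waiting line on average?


ρ = 12.38/29.03 = 0.4265
Lq = ρ²/(1−ρ) = 0.1819/0.5735 = 0.3171

Final: 0.3171


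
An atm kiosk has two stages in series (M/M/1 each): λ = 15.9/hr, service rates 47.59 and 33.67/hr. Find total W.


Each node sees arrival rate λ = 15.9/hr (tandem ⇒ throughput preserved).
W₁ = 1/(μ₁−λ) = 1/(47.59−15.9) = 0.03156 hr
W₂ = 1/(μ₂−λ) = 1/(33.67−15.9) = 0.05627 hr
W_total = W₁ + W₂ = 0.03156 + 0.05627 = 0.08783 hr

Final: 0.08783 hr


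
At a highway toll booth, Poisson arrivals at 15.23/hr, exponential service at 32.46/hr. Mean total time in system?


W = 1/(μ−λ) = 1/(32.46 − 15.23) = 1/17.23 = 0.05804 hr

Final: 0.05804 hr


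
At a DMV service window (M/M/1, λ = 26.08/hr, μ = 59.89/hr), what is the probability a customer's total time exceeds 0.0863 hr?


W ~ Exponential(μ−λ) for M/M/1.
μ − λ = 59.89 − 26.08 = 33.8100
P(W > t) = e^{−(μ−λ)t} = e^{−2.9178} = 0.054052

Final: 0.054052


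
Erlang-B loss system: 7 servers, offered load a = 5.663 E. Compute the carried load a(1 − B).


B(7,5.663) = 0.163097 (Erlang-B)
Carried load = a(1 − B) = 5.663·(1 − 0.163097) = 5.663·0.836903 = 4.7394 E

Final: 4.7394 Erlangs


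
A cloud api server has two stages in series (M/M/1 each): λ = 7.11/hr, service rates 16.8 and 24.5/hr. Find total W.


Each node sees arrival rate λ = 7.11/hr (tandem ⇒ throughput preserved).
W₁ = 1/(μ₁−λ) = 1/(16.8−7.11) = 0.10320 hr
W₂ = 1/(μ₂−λ) = 1/(24.5−7.11) = 0.05750 hr
W_total = W₁ + W₂ = 0.10320 + 0.05750 = 0.16070 hr

Final: 0.16070 hr


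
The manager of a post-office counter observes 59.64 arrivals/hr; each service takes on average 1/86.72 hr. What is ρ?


ρ = λ/μ = 59.64/86.72 = 0.6877

Final: 0.6877


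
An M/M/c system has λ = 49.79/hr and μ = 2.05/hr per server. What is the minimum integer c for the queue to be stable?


Stability requires cμ > λ ⇔ c > λ/μ.
λ/μ = 49.79/2.05 = 24.2878
Minimum integer c = ⌊24.2878⌋ + 1 = 25
Check: 25·2.05 = 51.25 > 49.79, while 24·2.05 = 49.20 ≤ 49.79

Final: 25 servers


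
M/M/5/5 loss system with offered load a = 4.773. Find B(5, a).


B(c,a) = (a^c/c!) / Σ_{k=0}^{c} a^k/k!
a^5/5! = 20.643148
Σ terms (k=0..5): 1.00000 + 4.77300 + 11.39076 + 18.12271 + 21.62492 + 20.64315 = 77.554538
B = 20.643148/77.554538 = 0.266176

Final: 0.266176


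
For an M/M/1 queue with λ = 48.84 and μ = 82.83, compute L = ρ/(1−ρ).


ρ = λ/μ = 48.84/82.83 = 0.5896
L = ρ/(1−ρ) = 0.5896/(1 − 0.5896) = 0.5896/0.4104 = 1.4369

Final: 1.4369


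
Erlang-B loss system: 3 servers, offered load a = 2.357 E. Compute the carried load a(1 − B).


B(3,2.357) = 0.262395 (Erlang-B)
Carried load = a(1 − B) = 2.357·(1 − 0.262395) = 2.357·0.737605 = 1.7385 E

Final: 1.7385 Erlangs


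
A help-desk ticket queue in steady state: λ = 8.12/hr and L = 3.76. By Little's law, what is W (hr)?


W = L/λ = 3.76/8.12 = 0.4631 hr

Final: 0.4631 hr


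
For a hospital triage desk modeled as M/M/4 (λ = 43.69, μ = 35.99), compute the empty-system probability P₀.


a = λ/μ = 43.69/35.99 = 1.2139; ρ = a/c = 0.3035
Σ_{k=0}^{3} a^k/k! (terms k=0..3) = 1.00000 + 1.21395 + 0.73684 + 0.29816 = 3.24894
Tail: a^4/(4!(1−ρ)) = 2.17170/(24·0.6965) = 0.12992
P₀ = 1/(3.24894 + 0.12992) = 1/3.37886 = 0.295958

Final: 0.295958


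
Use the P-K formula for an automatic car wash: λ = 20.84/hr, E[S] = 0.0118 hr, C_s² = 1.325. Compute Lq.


ρ = λ·E[S] = 20.84·0.0118 = 0.2459
Lq = ρ²(1+C_s²)/(2(1−ρ)) = 0.06047·(1+1.325)/(2·0.7541)
= 0.06047·2.3250/1.5082 = 0.09322

Final: 0.09322


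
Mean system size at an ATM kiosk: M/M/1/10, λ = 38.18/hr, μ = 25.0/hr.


ρ = 38.18/25.0 = 1.5272
L = ρ[1 − (K+1)ρ^K + Kρ^(K+1)] / [(1−ρ)(1−ρ^(K+1))]
Numerator: 1.5272·(1 − 11·69.017489 + 10·105.403509) = 451.810990
Denominator: (-0.5272)·(-104.403509) = 55.041530
L = 451.810990/55.041530 = 8.2085

Final: 8.2085


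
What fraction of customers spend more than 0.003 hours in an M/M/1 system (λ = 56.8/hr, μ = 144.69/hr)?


W ~ Exponential(μ−λ) for M/M/1.
μ − λ = 144.69 − 56.8 = 87.8900
P(W > t) = e^{−(μ−λ)t} = e^{−0.2637} = 0.768227

Final: 0.768227


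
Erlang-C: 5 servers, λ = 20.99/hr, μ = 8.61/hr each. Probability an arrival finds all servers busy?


a = λ/μ = 2.4379; ρ = a/5 = 0.4876
P₀ = 0.085497 (from M/M/c formula)
C(c,a) = [a^c/(c!(1−ρ))]·P₀ = [86.10858/(120·0.5124)]·0.085497
= 1.40034·0.085497 = 0.119725

Final: 0.119725


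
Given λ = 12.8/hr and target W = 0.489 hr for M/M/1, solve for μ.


W = 1/(μ−λ) ⇒ μ − λ = 1/W = 1/0.489 = 2.0450
μ = λ + 1/W = 12.8 + 2.0450 = 14.8450 per hr

Final: 14.8450 /hr


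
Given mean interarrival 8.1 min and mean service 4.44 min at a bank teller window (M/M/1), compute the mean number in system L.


λ = 60/8.1 = 7.4074 /hr
μ = 60/4.44 = 13.5135 /hr
ρ = λ/μ = 7.4074/13.5135 = 0.5481
L = ρ/(1−ρ) = 0.5481/0.4519 = 1.2131

Final: 1.2131


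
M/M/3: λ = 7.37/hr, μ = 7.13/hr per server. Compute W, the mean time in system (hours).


a = 1.0337; ρ = 0.3446; P₀ = 0.351035
Lq = P₀·a^c·ρ/(c!(1−ρ)²) = 0.05182
Wq = Lq/λ = 0.05182/7.37 = 0.007031 hr
W = Wq + 1/μ = 0.007031 + 0.14025 = 0.14728 hr

Final: 0.14728 hr


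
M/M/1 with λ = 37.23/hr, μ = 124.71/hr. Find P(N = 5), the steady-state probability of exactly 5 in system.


ρ = 37.23/124.71 = 0.2985
P_n = (1−ρ)·ρ^n = (1 − 0.2985)·0.2985^5 = 0.7015·0.002371 = 0.001663

Final: 0.001663


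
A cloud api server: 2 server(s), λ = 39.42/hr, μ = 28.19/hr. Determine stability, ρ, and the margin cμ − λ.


Total capacity cμ = 2·28.19 = 56.38/hr
ρ = λ/(cμ) = 39.42/56.38 = 0.6992
Stable ⇔ ρ < 1: YES
Spare capacity = cμ − λ = 56.38 − 39.42 = 16.96/hr

Final: ρ = 0.6992; stable; margin = 16.96/hr


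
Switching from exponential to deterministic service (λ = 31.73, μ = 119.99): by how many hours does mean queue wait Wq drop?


ρ = 31.73/119.99 = 0.2644
Wq(M/M/1) = ρ/(μ−λ) = 0.2644/88.26 = 0.002996 hr
Wq(M/D/1) = ρ/(2(μ−λ)) = 0.001498 hr
Savings = 0.002996 − 0.001498 = 0.001498 hr

Final: 0.001498 hr


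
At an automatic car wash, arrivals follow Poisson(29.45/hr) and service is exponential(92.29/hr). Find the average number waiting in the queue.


ρ = 29.45/92.29 = 0.3191
Lq = ρ²/(1−ρ) = 0.1018/0.6809 = 0.1495

Final: 0.1495


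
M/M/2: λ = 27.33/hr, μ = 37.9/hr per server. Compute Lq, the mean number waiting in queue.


a = λ/μ = 0.7211; ρ = a/2 = 0.3606
P₀ = 0.469989
Lq = P₀·a^c·ρ / (c!·(1−ρ)²) = 0.469989·0.52000·0.3606/(2·0.40889)
= 0.10775

Final: 0.10775


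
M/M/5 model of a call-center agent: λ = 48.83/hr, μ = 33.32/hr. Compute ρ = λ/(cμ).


ρ = λ/(cμ) = 48.83/(5·33.32) = 48.83/166.60 = 0.2931

Final: 0.2931


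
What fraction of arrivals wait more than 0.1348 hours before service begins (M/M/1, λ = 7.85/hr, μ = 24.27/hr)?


ρ = 7.85/24.27 = 0.3234
P(Wq > t) = ρ·e^{−(μ−λ)t} = 0.3234·e^{−2.2134}
= 0.3234·0.109327 = 0.035361

Final: 0.035361


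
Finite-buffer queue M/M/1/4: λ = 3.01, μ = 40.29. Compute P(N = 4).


ρ = λ/μ = 3.01/40.29 = 0.07471
P_K = (1−ρ)ρ^K/(1−ρ^(K+1)) = (0.9253·0.00003115)/(1 − 0.000002327)
= 0.00002882/0.999998 = 0.00002882

Final: 0.00002882


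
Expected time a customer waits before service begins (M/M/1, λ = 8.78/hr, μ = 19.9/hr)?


ρ = 8.78/19.9 = 0.4412
Wq = ρ/(μ−λ) = 0.4412/(19.9 − 8.78) = 0.4412/11.12 = 0.03968 hr

Final: 0.03968 hr


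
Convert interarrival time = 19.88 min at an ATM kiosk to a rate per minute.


λ = 1/(interarrival time) in consistent units.
1 minute = 1 min, so λ = 1/19.88 = 0.05030 per minute

Final: 0.05030 /min


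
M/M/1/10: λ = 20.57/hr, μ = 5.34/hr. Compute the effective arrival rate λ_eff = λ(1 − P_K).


ρ = 3.8521; P_K = (1−ρ)ρ^10/(1−ρ^11) = 0.740399
λ_eff = λ(1 − P_K) = 20.57·(1 − 0.740399) = 20.57·0.259601 = 5.3400 /hr

Final: 5.3400 /hr


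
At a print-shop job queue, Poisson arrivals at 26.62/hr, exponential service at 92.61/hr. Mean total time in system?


W = 1/(μ−λ) = 1/(92.61 − 26.62) = 1/65.99 = 0.01515 hr

Final: 0.01515 hr


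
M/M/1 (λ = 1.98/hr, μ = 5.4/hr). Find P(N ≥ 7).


ρ = 1.98/5.4 = 0.3667
P(N ≥ n) = ρ^n = 0.3667^7 = 0.0008910

Final: 0.0008910


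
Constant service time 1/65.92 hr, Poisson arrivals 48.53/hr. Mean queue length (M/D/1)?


ρ = 48.53/65.92 = 0.7362
M/D/1: Lq = ρ²/(2(1−ρ)) = 0.5420/(2·0.2638) = 1.02724

Final: 1.02724


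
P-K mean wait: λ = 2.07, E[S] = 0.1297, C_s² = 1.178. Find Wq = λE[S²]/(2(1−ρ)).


ρ = λ·E[S] = 2.07·0.1297 = 0.2685
E[S²] = E[S]²(1+C_s²) = 0.1297²·(1+1.178) = 0.036639
Wq = λ·E[S²]/(2(1−ρ)) = 2.07·0.036639/(2·0.7315) = 0.05184 hr

Final: 0.05184 hr


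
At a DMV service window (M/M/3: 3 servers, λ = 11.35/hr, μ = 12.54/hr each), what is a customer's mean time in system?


a = 0.9051; ρ = 0.3017; P₀ = 0.401335
Lq = P₀·a^c·ρ/(c!(1−ρ)²) = 0.03069
Wq = Lq/λ = 0.03069/11.35 = 0.002704 hr
W = Wq + 1/μ = 0.002704 + 0.07974 = 0.08245 hr

Final: 0.08245 hr


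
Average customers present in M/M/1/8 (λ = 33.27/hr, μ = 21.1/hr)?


ρ = 33.27/21.1 = 1.5768
L = ρ[1 − (K+1)ρ^K + Kρ^(K+1)] / [(1−ρ)(1−ρ^(K+1))]
Numerator: 1.5768·(1 − 9·38.208744 + 8·60.246679) = 219.321409
Denominator: (-0.5768)·(-59.246679) = 34.172136
L = 219.321409/34.172136 = 6.4181

Final: 6.4181


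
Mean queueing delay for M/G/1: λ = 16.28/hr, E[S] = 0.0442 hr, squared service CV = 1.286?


ρ = λ·E[S] = 16.28·0.0442 = 0.7196
E[S²] = E[S]²(1+C_s²) = 0.0442²·(1+1.286) = 0.004466
Wq = λ·E[S²]/(2(1−ρ)) = 16.28·0.004466/(2·0.2804) = 0.12964 hr

Final: 0.12964 hr


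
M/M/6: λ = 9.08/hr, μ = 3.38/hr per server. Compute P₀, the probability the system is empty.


a = λ/μ = 9.08/3.38 = 2.6864; ρ = a/c = 0.4477
Σ_{k=0}^{5} a^k/k! (terms k=0..5) = 1.00000 + 2.68639 + 3.60835 + 3.23114 + 2.17003 + 1.16591 = 13.86182
Tail: a^6/(6!(1−ρ)) = 375.85029/(720·0.5523) = 0.94522
P₀ = 1/(13.86182 + 0.94522) = 1/14.80704 = 0.067535

Final: 0.067535


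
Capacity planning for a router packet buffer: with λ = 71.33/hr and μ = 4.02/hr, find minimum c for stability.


Stability requires cμ > λ ⇔ c > λ/μ.
λ/μ = 71.33/4.02 = 17.7438
Minimum integer c = ⌊17.7438⌋ + 1 = 18
Check: 18·4.02 = 72.36 > 71.33, while 17·4.02 = 68.34 ≤ 71.33

Final: 18 servers


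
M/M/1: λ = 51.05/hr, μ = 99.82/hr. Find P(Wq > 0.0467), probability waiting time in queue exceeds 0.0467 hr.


ρ = 51.05/99.82 = 0.5114
P(Wq > t) = ρ·e^{−(μ−λ)t} = 0.5114·e^{−2.2776}
= 0.5114·0.102534 = 0.052438

Final: 0.052438


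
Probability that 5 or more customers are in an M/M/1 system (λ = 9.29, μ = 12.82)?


ρ = 9.29/12.82 = 0.7246
P(N ≥ n) = ρ^n = 0.7246^5 = 0.199820

Final: 0.199820


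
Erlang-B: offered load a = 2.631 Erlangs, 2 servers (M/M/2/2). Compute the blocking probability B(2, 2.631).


B(c,a) = (a^c/c!) / Σ_{k=0}^{c} a^k/k!
a^2/2! = 3.461080
Σ terms (k=0..2): 1.00000 + 2.63100 + 3.46108 = 7.092080
B = 3.461080/7.092080 = 0.488020

Final: 0.488020


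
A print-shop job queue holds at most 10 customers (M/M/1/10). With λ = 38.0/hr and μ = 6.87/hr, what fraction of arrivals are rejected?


ρ = λ/μ = 38.0/6.87 = 5.5313
P_K = (1−ρ)ρ^K/(1−ρ^(K+1)) = (-4.5313·26808258.069044)/(1 − 148284396.888452)
= -121476138.819408/-148284395.888452 = 0.819211

Final: 0.819211


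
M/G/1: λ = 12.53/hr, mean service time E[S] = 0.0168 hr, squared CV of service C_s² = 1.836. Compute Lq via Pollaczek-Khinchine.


ρ = λ·E[S] = 12.53·0.0168 = 0.2105
Lq = ρ²(1+C_s²)/(2(1−ρ)) = 0.04431·(1+1.836)/(2·0.7895)
= 0.04431·2.8360/1.5790 = 0.07959

Final: 0.07959


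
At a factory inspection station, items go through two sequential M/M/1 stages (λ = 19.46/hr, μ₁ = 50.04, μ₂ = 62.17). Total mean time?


Each node sees arrival rate λ = 19.46/hr (tandem ⇒ throughput preserved).
W₁ = 1/(μ₁−λ) = 1/(50.04−19.46) = 0.03270 hr
W₂ = 1/(μ₂−λ) = 1/(62.17−19.46) = 0.02341 hr
W_total = W₁ + W₂ = 0.03270 + 0.02341 = 0.05611 hr

Final: 0.05611 hr


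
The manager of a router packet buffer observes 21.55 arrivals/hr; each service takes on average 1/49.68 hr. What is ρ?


ρ = λ/μ = 21.55/49.68 = 0.4338

Final: 0.4338


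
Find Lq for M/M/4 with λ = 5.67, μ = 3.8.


a = λ/μ = 1.4921; ρ = a/4 = 0.3730
P₀ = 0.222798
Lq = P₀·a^c·ρ / (c!·(1−ρ)²) = 0.222798·4.95676·0.3730/(24·0.39310)
= 0.04367

Final: 0.04367


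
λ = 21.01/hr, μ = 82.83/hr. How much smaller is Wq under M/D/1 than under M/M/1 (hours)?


ρ = 21.01/82.83 = 0.2537
Wq(M/M/1) = ρ/(μ−λ) = 0.2537/61.82 = 0.004103 hr
Wq(M/D/1) = ρ/(2(μ−λ)) = 0.002052 hr
Savings = 0.004103 − 0.002052 = 0.002052 hr

Final: 0.002052 hr


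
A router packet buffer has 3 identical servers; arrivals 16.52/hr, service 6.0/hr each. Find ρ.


ρ = λ/(cμ) = 16.52/(3·6.0) = 16.52/18.00 = 0.9178

Final: 0.9178


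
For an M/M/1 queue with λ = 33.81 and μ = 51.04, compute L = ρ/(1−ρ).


ρ = λ/μ = 33.81/51.04 = 0.6624
L = ρ/(1−ρ) = 0.6624/(1 − 0.6624) = 0.6624/0.3376 = 1.9623

Final: 1.9623


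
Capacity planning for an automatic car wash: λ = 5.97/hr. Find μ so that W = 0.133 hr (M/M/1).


W = 1/(μ−λ) ⇒ μ − λ = 1/W = 1/0.133 = 7.5188
μ = λ + 1/W = 5.97 + 7.5188 = 13.4888 per hr

Final: 13.4888 /hr


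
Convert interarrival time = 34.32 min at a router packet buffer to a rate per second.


λ = 1/(interarrival time) in consistent units.
1 second = 0.0166667 min, so λ = 0.0166667/34.32 = 0.0004856 per second

Final: 0.0004856 /sec


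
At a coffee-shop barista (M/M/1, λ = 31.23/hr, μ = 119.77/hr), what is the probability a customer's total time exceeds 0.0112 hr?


W ~ Exponential(μ−λ) for M/M/1.
μ − λ = 119.77 − 31.23 = 88.5400
P(W > t) = e^{−(μ−λ)t} = e^{−0.9916} = 0.370965

Final: 0.370965


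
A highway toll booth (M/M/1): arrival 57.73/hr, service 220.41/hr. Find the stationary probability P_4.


ρ = 57.73/220.41 = 0.2619
P_n = (1−ρ)·ρ^n = (1 − 0.2619)·0.2619^4 = 0.7381·0.004706 = 0.003474

Final: 0.003474


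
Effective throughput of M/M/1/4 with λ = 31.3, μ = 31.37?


ρ = 0.9978; P_K = (1−ρ)ρ^4/(1−ρ^5) = 0.199107
λ_eff = λ(1 − P_K) = 31.3·(1 − 0.199107) = 31.3·0.800893 = 25.0679 /hr

Final: 25.0679 /hr


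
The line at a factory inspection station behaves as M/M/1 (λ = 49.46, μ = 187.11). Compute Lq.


ρ = 49.46/187.11 = 0.2643
Lq = ρ²/(1−ρ) = 0.06987/0.7357 = 0.09498

Final: 0.09498


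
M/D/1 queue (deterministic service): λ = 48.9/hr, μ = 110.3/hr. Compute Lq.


ρ = 48.9/110.3 = 0.4433
M/D/1: Lq = ρ²/(2(1−ρ)) = 0.1965/(2·0.5567) = 0.17654

Final: 0.17654


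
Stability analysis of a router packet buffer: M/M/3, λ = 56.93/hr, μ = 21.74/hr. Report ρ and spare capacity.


Total capacity cμ = 3·21.74 = 65.22/hr
ρ = λ/(cμ) = 56.93/65.22 = 0.8729
Stable ⇔ ρ < 1: YES
Spare capacity = cμ − λ = 65.22 − 56.93 = 8.29/hr

Final: ρ = 0.8729; stable; margin = 8.29/hr


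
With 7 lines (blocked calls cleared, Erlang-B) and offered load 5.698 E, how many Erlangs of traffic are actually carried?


B(7,5.698) = 0.165377 (Erlang-B)
Carried load = a(1 − B) = 5.698·(1 − 0.165377) = 5.698·0.834623 = 4.7557 E

Final: 4.7557 Erlangs


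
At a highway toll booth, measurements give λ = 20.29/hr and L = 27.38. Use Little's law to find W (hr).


W = L/λ = 27.38/20.29 = 1.3494 hr

Final: 1.3494 hr


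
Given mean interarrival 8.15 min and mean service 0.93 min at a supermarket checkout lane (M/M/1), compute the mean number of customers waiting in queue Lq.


λ = 60/8.15 = 7.3620 /hr
μ = 60/0.93 = 64.5161 /hr
ρ = λ/μ = 7.3620/64.5161 = 0.1141
Lq = ρ²/(1−ρ) = 0.01302/0.8859 = 0.01470

Final: 0.01470


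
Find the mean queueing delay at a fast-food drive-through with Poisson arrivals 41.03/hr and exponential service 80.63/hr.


ρ = 41.03/80.63 = 0.5089
Wq = ρ/(μ−λ) = 0.5089/(80.63 − 41.03) = 0.5089/39.60 = 0.01285 hr

Final: 0.01285 hr


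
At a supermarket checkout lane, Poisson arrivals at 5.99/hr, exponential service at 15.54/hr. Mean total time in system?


W = 1/(μ−λ) = 1/(15.54 − 5.99) = 1/9.55 = 0.1047 hr

Final: 0.1047 hr


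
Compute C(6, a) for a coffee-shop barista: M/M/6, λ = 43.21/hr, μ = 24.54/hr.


a = λ/μ = 1.7608; ρ = a/6 = 0.2935
P₀ = 0.171791 (from M/M/c formula)
C(c,a) = [a^c/(c!(1−ρ))]·P₀ = [29.80288/(720·0.7065)]·0.171791
= 0.05859·0.171791 = 0.010065

Final: 0.010065


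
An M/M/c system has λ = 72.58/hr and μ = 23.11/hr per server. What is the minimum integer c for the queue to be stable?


Stability requires cμ > λ ⇔ c > λ/μ.
λ/μ = 72.58/23.11 = 3.1406
Minimum integer c = ⌊3.1406⌋ + 1 = 4
Check: 4·23.11 = 92.44 > 72.58, while 3·23.11 = 69.33 ≤ 72.58

Final: 4 servers


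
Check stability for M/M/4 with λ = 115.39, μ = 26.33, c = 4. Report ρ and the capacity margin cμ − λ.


Total capacity cμ = 4·26.33 = 105.32/hr
ρ = λ/(cμ) = 115.39/105.32 = 1.0956
Stable ⇔ ρ < 1: NO
Spare capacity = cμ − λ = 105.32 − 115.39 = -10.07/hr

Final: ρ = 1.0956; unstable; margin = -10.07/hr


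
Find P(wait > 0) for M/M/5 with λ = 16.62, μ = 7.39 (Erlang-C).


a = λ/μ = 2.2490; ρ = a/5 = 0.4498
P₀ = 0.104045 (from M/M/c formula)
C(c,a) = [a^c/(c!(1−ρ))]·P₀ = [57.53510/(120·0.5502)]·0.104045
= 0.87142·0.104045 = 0.090667

Final: 0.090667


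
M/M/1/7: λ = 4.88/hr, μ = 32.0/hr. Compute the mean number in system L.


ρ = 4.88/32.0 = 0.1525
L = ρ[1 − (K+1)ρ^K + Kρ^(K+1)] / [(1−ρ)(1−ρ^(K+1))]
Numerator: 0.1525·(1 − 8·0.000001918 + 7·0.0000002925) = 0.152498
Denominator: (0.8475)·(1.000000) = 0.847500
L = 0.152498/0.847500 = 0.1799

Final: 0.1799
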